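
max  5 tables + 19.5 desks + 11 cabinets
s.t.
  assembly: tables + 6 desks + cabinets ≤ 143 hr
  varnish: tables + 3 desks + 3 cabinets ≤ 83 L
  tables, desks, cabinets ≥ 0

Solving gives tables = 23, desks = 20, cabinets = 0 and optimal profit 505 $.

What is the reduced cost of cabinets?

Both assembly and varnish are binding at x*.
Dual feasibility on the basic columns requires 1·y_assembly + 1·y_varnish = 5, 6·y_assembly + 3·y_varnish = 19.5.
This yields shadow prices y_assembly = 1.5, y_varnish = 3.5.
Reduced cost of cabinets: c₃ − yᵀa₃ = 11 − (1.5·1 + 3.5·3) = 11 − 12 = -1.

-1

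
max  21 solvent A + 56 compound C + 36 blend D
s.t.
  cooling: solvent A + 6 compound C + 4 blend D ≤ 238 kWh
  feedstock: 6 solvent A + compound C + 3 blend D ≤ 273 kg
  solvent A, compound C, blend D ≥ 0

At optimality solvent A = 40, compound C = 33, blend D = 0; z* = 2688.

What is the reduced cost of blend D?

At the optimum: cooling uses 238 of 238 (binding); feedstock uses 273 of 273 (binding).
Dual feasibility on the basic columns requires 1·y_cooling + 6·y_feedstock = 21, 6·y_cooling + 1·y_feedstock = 56.
Solving: y_cooling = 9, y_feedstock = 2.
Reduced cost of blend D: c₃ − yᵀa₃ = 36 − (9·4 + 2·3) = 36 − 42 = -6.

-6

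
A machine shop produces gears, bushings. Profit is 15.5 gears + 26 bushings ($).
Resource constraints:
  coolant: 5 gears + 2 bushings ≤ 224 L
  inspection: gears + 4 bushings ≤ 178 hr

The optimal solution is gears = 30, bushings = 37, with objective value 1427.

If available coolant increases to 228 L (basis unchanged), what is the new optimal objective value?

At the optimum: coolant uses 224 of 224 (binding); inspection uses 178 of 178 (binding).
From A_Bᵀ y = c: 5·y_coolant + 1·y_inspection = 15.5; 2·y_coolant + 4·y_inspection = 26.
Solving: y_coolant = 2, y_inspection = 5.5.
Δz = y_coolant·Δb = 2 × (4) = 8, so new z* = 1427 + 8 = 1435.

1435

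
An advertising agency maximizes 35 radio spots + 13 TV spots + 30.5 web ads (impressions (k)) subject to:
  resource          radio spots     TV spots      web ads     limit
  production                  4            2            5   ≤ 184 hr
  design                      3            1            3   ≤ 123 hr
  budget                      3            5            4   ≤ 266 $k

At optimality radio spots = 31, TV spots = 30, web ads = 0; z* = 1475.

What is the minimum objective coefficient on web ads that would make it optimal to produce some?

Check each constraint at x*: production 184/184 (tight); design 123/123 (tight); budget 243/266 (slack 23).
By complementary slackness, y = 0 for the non-binding constraint.
The binding rows give the dual system: 4·y_production + 3·y_design = 35 and 2·y_production + 1·y_design = 13.
→ y_production = 2 and y_design = 9.
web ads enters the basis when its profit ≥ yᵀa₃ = 2·5 + 9·3 = 37.

37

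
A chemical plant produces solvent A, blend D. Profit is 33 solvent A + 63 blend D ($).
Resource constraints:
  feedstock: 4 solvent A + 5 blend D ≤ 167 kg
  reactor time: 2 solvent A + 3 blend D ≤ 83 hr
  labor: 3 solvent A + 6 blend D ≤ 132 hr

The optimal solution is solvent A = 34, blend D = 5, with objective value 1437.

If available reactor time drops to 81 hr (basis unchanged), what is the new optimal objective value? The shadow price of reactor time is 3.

Δb = -2, so new z* = 1437 + (3)·(-2) = 1437 − 6 = 1431.

1431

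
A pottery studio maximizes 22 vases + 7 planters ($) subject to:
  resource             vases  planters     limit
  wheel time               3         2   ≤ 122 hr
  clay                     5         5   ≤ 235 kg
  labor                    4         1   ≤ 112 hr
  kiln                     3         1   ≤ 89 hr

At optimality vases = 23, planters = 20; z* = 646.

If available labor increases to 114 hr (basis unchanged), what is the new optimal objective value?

Binding: labor and kiln. Non-binding: wheel time (13 unused), clay (20 unused).
Since wheel time, clay are not tight, their duals are 0.
From A_Bᵀ y = c: 4·y_labor + 3·y_kiln = 22; 1·y_labor + 1·y_kiln = 7.
This yields shadow prices y_labor = 1, y_kiln = 6.
Δz = y_labor·Δb = 1 × (2) = 2, so new z* = 646 + 2 = 648.

648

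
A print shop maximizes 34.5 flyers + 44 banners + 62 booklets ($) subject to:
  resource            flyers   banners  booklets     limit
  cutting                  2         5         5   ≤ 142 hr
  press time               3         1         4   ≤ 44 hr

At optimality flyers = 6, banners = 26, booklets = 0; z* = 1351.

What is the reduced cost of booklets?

-1.5

Check each constraint at x*: cutting 142/142 (tight); press time 44/44 (tight).
The binding rows give the dual system: 2·y_cutting + 3·y_press time = 34.5 and 5·y_cutting + 1·y_press time = 44.
Solving: y_cutting = 7.5, y_press time = 6.5.
Reduced cost of booklets: c₃ − yᵀa₃ = 62 − (7.5·5 + 6.5·4) = 62 − 63.5 = -1.5.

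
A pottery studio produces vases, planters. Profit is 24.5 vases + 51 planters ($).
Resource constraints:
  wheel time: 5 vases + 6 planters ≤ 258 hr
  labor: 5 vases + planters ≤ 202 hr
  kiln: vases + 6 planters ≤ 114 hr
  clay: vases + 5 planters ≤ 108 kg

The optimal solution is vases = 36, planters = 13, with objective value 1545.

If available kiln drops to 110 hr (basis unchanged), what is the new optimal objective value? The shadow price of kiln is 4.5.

1527

Δb = -4, so new z* = 1545 + (4.5)·(-4) = 1545 − 18 = 1527.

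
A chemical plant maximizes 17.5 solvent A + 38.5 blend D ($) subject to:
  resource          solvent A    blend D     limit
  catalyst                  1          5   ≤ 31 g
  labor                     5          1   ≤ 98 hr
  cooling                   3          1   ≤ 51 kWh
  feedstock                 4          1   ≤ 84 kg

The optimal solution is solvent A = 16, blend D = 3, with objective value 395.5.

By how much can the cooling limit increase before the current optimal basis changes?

Binding constraints: catalyst, cooling. The basis is B = [[1,5],[3,1]] with det -14.
Per unit increase in cooling, x* moves by d = (0.3571, -0.0714).
The basis stays optimal until labor becomes binding; allowable increase = 8.75 kWh.

8.75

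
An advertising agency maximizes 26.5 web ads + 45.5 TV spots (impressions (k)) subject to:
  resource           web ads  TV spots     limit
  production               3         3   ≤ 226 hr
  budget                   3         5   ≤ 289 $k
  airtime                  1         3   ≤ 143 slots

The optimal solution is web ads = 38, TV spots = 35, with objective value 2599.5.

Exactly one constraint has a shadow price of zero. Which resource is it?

production: 219/226 (slack 7)
budget: 289/289 (binding)
airtime: 143/143 (binding)
By complementary slackness, a constraint with positive slack has shadow price 0 → production.

production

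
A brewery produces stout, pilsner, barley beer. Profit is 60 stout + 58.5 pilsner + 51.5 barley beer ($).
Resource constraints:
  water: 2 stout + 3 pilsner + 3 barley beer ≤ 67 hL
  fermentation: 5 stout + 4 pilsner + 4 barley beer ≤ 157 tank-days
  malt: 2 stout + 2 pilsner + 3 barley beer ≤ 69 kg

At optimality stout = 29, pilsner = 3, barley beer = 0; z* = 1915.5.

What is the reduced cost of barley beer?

Check each constraint at x*: water 67/67 (tight); fermentation 157/157 (tight); malt 64/69 (slack 5).
Since malt is not tight, its dual is 0.
Dual feasibility on the basic columns requires 2·y_water + 5·y_fermentation = 60, 3·y_water + 4·y_fermentation = 58.5.
This yields shadow prices y_water = 7.5, y_fermentation = 9.
Reduced cost of barley beer: c₃ − yᵀa₃ = 51.5 − (7.5·3 + 9·4) = 51.5 − 58.5 = -7.

-7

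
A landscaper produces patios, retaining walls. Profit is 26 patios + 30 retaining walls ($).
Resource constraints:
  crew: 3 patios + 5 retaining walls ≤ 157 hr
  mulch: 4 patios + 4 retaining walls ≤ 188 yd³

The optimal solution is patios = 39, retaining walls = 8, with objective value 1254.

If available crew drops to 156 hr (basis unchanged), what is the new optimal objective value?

At the optimum: crew uses 157 of 157 (binding); mulch uses 188 of 188 (binding).
From A_Bᵀ y = c: 3·y_crew + 4·y_mulch = 26; 5·y_crew + 4·y_mulch = 30.
→ y_crew = 2 and y_mulch = 5.
Δz = y_crew·Δb = 2 × (-1) = -2, so new z* = 1254 − 2 = 1252.

1252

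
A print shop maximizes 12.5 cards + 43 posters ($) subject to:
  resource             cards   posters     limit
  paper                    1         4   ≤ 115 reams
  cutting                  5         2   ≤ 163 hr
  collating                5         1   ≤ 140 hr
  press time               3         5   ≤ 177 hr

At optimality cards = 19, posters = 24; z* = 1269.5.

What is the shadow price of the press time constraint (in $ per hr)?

1

Check each constraint at x*: paper 115/115 (tight); cutting 143/163 (slack 20); collating 119/140 (slack 21); press time 177/177 (tight).
Since cutting, collating are not tight, their duals are 0.
The binding rows give the dual system: 1·y_paper + 3·y_press time = 12.5 and 4·y_paper + 5·y_press time = 43.
Solving: y_paper = 9.5, y_press time = 1.
Shadow price of press time = 1.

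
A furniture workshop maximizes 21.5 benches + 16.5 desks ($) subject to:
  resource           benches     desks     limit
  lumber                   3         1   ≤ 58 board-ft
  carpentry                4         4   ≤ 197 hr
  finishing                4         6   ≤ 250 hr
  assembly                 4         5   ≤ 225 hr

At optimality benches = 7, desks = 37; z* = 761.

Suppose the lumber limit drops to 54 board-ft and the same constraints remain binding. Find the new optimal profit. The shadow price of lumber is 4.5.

Δb = -4, so new z* = 761 + (4.5)·(-4) = 761 − 18 = 743.

743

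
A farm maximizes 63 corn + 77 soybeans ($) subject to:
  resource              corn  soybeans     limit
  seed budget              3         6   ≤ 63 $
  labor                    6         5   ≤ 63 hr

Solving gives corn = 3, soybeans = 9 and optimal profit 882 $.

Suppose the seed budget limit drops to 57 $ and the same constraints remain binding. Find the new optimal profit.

Check each constraint at x*: seed budget 63/63 (tight); labor 63/63 (tight).
From A_Bᵀ y = c: 3·y_seed budget + 6·y_labor = 63; 6·y_seed budget + 5·y_labor = 77.
→ y_seed budget = 7 and y_labor = 7.
Δz = y_seed budget·Δb = 7 × (-6) = -42, so new z* = 882 − 42 = 840.

840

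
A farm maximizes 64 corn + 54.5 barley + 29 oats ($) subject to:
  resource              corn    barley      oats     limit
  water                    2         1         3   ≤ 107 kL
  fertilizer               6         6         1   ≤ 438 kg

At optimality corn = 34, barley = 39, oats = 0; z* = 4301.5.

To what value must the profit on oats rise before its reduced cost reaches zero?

At the optimum: water uses 107 of 107 (binding); fertilizer uses 438 of 438 (binding).
The binding rows give the dual system: 2·y_water + 6·y_fertilizer = 64 and 1·y_water + 6·y_fertilizer = 54.5.
Solving: y_water = 9.5, y_fertilizer = 7.5.
oats enters the basis when its profit ≥ yᵀa₃ = 9.5·3 + 7.5·1 = 36.

36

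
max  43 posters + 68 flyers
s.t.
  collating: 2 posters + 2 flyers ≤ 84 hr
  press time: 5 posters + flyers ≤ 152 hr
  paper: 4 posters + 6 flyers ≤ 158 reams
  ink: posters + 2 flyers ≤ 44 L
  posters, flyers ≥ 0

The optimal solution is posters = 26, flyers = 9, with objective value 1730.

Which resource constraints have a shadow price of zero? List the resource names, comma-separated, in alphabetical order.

collating: 70/84 (slack 14)
press time: 139/152 (slack 13)
paper: 158/158 (binding)
ink: 44/44 (binding)
By complementary slackness, a constraint with positive slack has shadow price 0 → collating, press time.

collating, press time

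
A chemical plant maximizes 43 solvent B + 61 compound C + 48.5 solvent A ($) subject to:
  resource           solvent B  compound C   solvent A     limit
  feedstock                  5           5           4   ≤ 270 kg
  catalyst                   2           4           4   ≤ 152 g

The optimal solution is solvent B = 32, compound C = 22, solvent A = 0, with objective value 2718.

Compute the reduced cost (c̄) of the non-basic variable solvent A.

Check each constraint at x*: feedstock 270/270 (tight); catalyst 152/152 (tight).
The binding rows give the dual system: 5·y_feedstock + 2·y_catalyst = 43 and 5·y_feedstock + 4·y_catalyst = 61.
→ y_feedstock = 5 and y_catalyst = 9.
Reduced cost of solvent A: c₃ − yᵀa₃ = 48.5 − (5·4 + 9·4) = 48.5 − 56 = -7.5.

-7.5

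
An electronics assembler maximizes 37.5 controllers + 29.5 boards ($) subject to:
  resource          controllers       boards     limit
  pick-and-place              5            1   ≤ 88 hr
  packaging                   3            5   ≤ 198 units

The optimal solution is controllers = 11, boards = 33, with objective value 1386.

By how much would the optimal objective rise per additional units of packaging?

Check each constraint at x*: pick-and-place 88/88 (tight); packaging 198/198 (tight).
The binding rows give the dual system: 5·y_pick-and-place + 3·y_packaging = 37.5 and 1·y_pick-and-place + 5·y_packaging = 29.5.
Solving: y_pick-and-place = 4.5, y_packaging = 5.
Shadow price of packaging = 5.

5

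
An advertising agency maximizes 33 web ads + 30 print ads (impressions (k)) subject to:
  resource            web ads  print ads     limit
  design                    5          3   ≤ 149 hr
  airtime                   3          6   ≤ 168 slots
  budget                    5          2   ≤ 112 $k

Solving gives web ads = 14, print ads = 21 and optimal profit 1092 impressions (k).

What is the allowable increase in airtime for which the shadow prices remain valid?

Binding constraints: airtime, budget. The basis is B = [[3,6],[5,2]] with det -24.
Per unit increase in airtime, x* moves by d = (-0.0833, 0.2083).
The basis stays optimal until design becomes binding; allowable increase = 76.8 slots.

76.8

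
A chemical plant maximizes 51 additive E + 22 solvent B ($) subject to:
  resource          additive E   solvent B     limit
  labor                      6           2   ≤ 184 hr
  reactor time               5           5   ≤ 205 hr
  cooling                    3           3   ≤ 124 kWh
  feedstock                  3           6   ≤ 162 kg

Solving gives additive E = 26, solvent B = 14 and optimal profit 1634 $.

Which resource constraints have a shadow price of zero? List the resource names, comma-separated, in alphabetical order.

labor: 184/184 (binding)
reactor time: 200/205 (slack 5)
cooling: 120/124 (slack 4)
feedstock: 162/162 (binding)
By complementary slackness, a constraint with positive slack has shadow price 0 → cooling, reactor time.

cooling, reactor time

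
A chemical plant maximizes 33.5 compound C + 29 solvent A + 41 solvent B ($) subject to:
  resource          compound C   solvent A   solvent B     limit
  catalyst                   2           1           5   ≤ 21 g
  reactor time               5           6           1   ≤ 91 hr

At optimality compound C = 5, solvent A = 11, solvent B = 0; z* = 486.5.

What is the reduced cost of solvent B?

Both catalyst and reactor time are binding at x*.
Dual feasibility on the basic columns requires 2·y_catalyst + 5·y_reactor time = 33.5, 1·y_catalyst + 6·y_reactor time = 29.
→ y_catalyst = 8 and y_reactor time = 3.5.
Reduced cost of solvent B: c₃ − yᵀa₃ = 41 − (8·5 + 3.5·1) = 41 − 43.5 = -2.5.

-2.5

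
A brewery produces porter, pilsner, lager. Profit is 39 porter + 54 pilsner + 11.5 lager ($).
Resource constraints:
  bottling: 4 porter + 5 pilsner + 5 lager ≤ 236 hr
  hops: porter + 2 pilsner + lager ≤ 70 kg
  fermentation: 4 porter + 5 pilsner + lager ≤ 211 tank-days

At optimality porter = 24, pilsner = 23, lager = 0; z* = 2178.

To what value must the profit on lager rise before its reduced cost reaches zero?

Check each constraint at x*: bottling 211/236 (slack 25); hops 70/70 (tight); fermentation 211/211 (tight).
By complementary slackness, y = 0 for the non-binding constraint.
Dual feasibility on the basic columns requires 1·y_hops + 4·y_fermentation = 39, 2·y_hops + 5·y_fermentation = 54.
This yields shadow prices y_hops = 7, y_fermentation = 8.
lager enters the basis when its profit ≥ yᵀa₃ = 7·1 + 8·1 = 15.

15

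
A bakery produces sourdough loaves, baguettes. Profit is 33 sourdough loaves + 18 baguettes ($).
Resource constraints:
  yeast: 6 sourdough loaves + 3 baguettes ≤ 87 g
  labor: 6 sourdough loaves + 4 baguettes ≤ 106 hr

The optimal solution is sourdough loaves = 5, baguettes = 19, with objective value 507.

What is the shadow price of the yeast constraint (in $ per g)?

Check each constraint at x*: yeast 87/87 (tight); labor 106/106 (tight).
From A_Bᵀ y = c: 6·y_yeast + 6·y_labor = 33; 3·y_yeast + 4·y_labor = 18.
→ y_yeast = 4 and y_labor = 1.5.
Shadow price of yeast = 4.

4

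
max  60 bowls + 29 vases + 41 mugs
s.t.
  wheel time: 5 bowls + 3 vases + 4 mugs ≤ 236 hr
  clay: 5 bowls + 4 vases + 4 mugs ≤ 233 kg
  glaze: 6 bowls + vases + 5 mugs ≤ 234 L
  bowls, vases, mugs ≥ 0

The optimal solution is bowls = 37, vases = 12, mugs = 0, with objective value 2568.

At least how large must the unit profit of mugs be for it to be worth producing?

49

At the optimum: wheel time uses 221 of 236 (slack = 15); clay uses 233 of 233 (binding); glaze uses 234 of 234 (binding).
Since wheel time is not tight, its dual is 0.
From A_Bᵀ y = c: 5·y_clay + 6·y_glaze = 60; 4·y_clay + 1·y_glaze = 29.
→ y_clay = 6 and y_glaze = 5.
mugs enters the basis when its profit ≥ yᵀa₃ = 6·4 + 5·5 = 49.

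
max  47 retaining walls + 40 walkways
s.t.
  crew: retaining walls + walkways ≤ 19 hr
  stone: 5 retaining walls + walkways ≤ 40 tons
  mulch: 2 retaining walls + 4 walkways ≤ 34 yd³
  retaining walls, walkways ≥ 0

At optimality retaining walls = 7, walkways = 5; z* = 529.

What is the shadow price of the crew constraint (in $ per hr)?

0

Binding: stone and mulch. Non-binding: crew (7 unused).
Slack constraints have shadow price 0 (complementary slackness).
From A_Bᵀ y = c: 5·y_stone + 2·y_mulch = 47; 1·y_stone + 4·y_mulch = 40.
Solving: y_stone = 6, y_mulch = 8.5.
Shadow price of crew = 0.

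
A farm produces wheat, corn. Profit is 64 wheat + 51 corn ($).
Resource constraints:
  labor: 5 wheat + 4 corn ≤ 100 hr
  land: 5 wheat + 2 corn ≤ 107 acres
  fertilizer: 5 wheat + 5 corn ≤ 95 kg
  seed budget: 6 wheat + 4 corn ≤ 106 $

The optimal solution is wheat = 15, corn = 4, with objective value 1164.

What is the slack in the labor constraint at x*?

labor used = 5·15 + 4·4 = 91; slack = 100 − 91 = 9.

9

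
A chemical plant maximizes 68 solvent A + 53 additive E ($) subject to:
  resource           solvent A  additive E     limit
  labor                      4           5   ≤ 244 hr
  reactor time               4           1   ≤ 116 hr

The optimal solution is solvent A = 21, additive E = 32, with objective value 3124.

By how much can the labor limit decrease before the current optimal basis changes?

128

Binding constraints: labor, reactor time. The basis is B = [[4,5],[4,1]] with det -16.
Per unit decrease in labor, x* moves by d = (0.0625, -0.25).
The basis stays optimal until additive E reaches 0; allowable decrease = 128 hr.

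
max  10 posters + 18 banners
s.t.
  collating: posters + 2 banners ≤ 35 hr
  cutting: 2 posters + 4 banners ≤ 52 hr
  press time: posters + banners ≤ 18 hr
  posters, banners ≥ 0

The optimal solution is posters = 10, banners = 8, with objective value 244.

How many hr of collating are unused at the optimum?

9

collating used = 1·10 + 2·8 = 26; slack = 35 − 26 = 9.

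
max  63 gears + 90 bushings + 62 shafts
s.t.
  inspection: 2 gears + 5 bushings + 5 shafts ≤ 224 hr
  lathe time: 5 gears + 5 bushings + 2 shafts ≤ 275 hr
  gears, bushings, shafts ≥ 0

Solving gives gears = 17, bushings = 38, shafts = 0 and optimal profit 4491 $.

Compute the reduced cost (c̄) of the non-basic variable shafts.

-1

Both inspection and lathe time are binding at x*.
Dual feasibility on the basic columns requires 2·y_inspection + 5·y_lathe time = 63, 5·y_inspection + 5·y_lathe time = 90.
Solving: y_inspection = 9, y_lathe time = 9.
Reduced cost of shafts: c₃ − yᵀa₃ = 62 − (9·5 + 9·2) = 62 − 63 = -1.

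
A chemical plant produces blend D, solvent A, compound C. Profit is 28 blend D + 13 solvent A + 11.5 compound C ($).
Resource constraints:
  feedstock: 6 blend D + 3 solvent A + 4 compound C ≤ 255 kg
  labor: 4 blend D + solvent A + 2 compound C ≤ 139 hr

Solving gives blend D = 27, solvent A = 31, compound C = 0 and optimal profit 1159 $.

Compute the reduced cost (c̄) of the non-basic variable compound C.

At the optimum: feedstock uses 255 of 255 (binding); labor uses 139 of 139 (binding).
From A_Bᵀ y = c: 6·y_feedstock + 4·y_labor = 28; 3·y_feedstock + 1·y_labor = 13.
Solving: y_feedstock = 4, y_labor = 1.
Reduced cost of compound C: c₃ − yᵀa₃ = 11.5 − (4·4 + 1·2) = 11.5 − 18 = -6.5.

-6.5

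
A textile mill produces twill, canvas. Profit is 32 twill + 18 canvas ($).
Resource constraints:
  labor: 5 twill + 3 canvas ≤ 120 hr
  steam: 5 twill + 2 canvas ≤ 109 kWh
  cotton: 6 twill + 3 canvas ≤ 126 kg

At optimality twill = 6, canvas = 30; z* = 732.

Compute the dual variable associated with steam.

0

Check each constraint at x*: labor 120/120 (tight); steam 90/109 (slack 19); cotton 126/126 (tight).
Slack constraints have shadow price 0 (complementary slackness).
The binding rows give the dual system: 5·y_labor + 6·y_cotton = 32 and 3·y_labor + 3·y_cotton = 18.
→ y_labor = 4 and y_cotton = 2.
Shadow price of steam = 0.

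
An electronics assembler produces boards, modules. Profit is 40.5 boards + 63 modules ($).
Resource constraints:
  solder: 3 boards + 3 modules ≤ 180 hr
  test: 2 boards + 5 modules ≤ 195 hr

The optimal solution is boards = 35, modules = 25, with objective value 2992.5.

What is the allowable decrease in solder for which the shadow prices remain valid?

63

Binding constraints: solder, test. The basis is B = [[3,3],[2,5]] with det 9.
Per unit decrease in solder, x* moves by d = (-0.5556, 0.2222).
The basis stays optimal until boards reaches 0; allowable decrease = 63 hr.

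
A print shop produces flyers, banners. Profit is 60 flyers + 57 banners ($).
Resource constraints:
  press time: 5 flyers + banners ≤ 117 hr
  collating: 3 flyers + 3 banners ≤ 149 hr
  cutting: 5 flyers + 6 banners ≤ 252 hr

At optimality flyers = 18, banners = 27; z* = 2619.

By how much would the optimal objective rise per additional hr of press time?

3

At the optimum: press time uses 117 of 117 (binding); collating uses 135 of 149 (slack = 14); cutting uses 252 of 252 (binding).
By complementary slackness, y = 0 for the non-binding constraint.
The binding rows give the dual system: 5·y_press time + 5·y_cutting = 60 and 1·y_press time + 6·y_cutting = 57.
Solving: y_press time = 3, y_cutting = 9.
Shadow price of press time = 3.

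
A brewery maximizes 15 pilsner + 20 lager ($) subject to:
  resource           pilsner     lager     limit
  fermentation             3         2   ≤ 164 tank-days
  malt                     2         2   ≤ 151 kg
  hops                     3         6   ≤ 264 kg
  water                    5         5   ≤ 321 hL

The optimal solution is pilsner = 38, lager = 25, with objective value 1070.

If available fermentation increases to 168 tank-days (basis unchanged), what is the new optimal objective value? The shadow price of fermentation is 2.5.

Δb = 4, so new z* = 1070 + (2.5)·(4) = 1070 + 10 = 1080.

1080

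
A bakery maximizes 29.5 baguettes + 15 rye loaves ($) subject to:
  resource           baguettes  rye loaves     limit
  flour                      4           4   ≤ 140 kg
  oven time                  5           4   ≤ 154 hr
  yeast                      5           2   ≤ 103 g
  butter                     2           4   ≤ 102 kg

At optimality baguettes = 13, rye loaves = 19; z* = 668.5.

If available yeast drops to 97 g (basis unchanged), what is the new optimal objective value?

At the optimum: flour uses 128 of 140 (slack = 12); oven time uses 141 of 154 (slack = 13); yeast uses 103 of 103 (binding); butter uses 102 of 102 (binding).
Slack constraints have shadow price 0 (complementary slackness).
From A_Bᵀ y = c: 5·y_yeast + 2·y_butter = 29.5; 2·y_yeast + 4·y_butter = 15.
This yields shadow prices y_yeast = 5.5, y_butter = 1.
Δz = y_yeast·Δb = 5.5 × (-6) = -33, so new z* = 668.5 − 33 = 635.5.

635.5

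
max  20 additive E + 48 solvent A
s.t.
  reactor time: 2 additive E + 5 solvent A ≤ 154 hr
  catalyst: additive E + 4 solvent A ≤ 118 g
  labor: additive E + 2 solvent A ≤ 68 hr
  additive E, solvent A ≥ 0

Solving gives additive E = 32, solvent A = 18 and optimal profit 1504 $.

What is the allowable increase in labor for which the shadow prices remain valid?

9

Binding constraints: reactor time, labor. The basis is B = [[2,5],[1,2]] with det -1.
Per unit increase in labor, x* moves by d = (5, -2).
The basis stays optimal until solvent A reaches 0; allowable increase = 9 hr.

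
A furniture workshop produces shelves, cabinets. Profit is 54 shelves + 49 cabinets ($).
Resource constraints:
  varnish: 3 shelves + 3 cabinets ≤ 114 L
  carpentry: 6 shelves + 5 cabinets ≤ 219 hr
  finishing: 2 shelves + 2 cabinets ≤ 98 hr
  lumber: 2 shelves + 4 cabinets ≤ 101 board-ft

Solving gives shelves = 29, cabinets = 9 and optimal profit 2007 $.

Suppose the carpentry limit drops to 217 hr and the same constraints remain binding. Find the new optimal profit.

At the optimum: varnish uses 114 of 114 (binding); carpentry uses 219 of 219 (binding); finishing uses 76 of 98 (slack = 22); lumber uses 94 of 101 (slack = 7).
By complementary slackness, y = 0 for the non-binding constraints.
Dual feasibility on the basic columns requires 3·y_varnish + 6·y_carpentry = 54, 3·y_varnish + 5·y_carpentry = 49.
This yields shadow prices y_varnish = 8, y_carpentry = 5.
Δz = y_carpentry·Δb = 5 × (-2) = -10, so new z* = 2007 − 10 = 1997.

1997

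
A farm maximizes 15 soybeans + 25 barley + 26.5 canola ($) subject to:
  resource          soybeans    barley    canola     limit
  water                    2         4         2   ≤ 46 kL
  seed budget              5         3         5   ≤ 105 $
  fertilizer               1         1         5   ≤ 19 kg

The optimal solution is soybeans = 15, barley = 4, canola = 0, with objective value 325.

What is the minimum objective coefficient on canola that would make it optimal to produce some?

At the optimum: water uses 46 of 46 (binding); seed budget uses 87 of 105 (slack = 18); fertilizer uses 19 of 19 (binding).
By complementary slackness, y = 0 for the non-binding constraint.
From A_Bᵀ y = c: 2·y_water + 1·y_fertilizer = 15; 4·y_water + 1·y_fertilizer = 25.
→ y_water = 5 and y_fertilizer = 5.
canola enters the basis when its profit ≥ yᵀa₃ = 5·2 + 5·5 = 35.

35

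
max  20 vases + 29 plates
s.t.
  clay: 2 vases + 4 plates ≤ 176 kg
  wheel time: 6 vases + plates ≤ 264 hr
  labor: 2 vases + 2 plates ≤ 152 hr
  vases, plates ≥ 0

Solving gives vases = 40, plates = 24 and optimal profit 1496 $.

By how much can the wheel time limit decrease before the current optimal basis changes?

Binding constraints: clay, wheel time. The basis is B = [[2,4],[6,1]] with det -22.
Per unit decrease in wheel time, x* moves by d = (-0.1818, 0.0909).
The basis stays optimal until vases reaches 0; allowable decrease = 220 hr.

220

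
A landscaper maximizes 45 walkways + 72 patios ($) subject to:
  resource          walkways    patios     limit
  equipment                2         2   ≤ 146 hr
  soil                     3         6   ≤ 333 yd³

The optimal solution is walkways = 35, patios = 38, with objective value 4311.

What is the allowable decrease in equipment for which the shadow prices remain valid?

35

Binding constraints: equipment, soil. The basis is B = [[2,2],[3,6]] with det 6.
Per unit decrease in equipment, x* moves by d = (-1, 0.5).
The basis stays optimal until walkways reaches 0; allowable decrease = 35 hr.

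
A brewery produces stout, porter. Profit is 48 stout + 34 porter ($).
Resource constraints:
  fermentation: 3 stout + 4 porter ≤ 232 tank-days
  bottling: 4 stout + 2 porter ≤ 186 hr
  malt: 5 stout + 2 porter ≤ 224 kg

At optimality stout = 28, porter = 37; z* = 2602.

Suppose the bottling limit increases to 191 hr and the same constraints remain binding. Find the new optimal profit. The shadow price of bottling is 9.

Δb = 5, so new z* = 2602 + (9)·(5) = 2602 + 45 = 2647.

2647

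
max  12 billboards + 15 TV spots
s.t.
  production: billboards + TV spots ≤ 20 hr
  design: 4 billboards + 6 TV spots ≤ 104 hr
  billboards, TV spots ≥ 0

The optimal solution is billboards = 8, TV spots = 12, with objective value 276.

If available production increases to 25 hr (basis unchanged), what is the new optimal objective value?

Check each constraint at x*: production 20/20 (tight); design 104/104 (tight).
From A_Bᵀ y = c: 1·y_production + 4·y_design = 12; 1·y_production + 6·y_design = 15.
Solving: y_production = 6, y_design = 1.5.
Δz = y_production·Δb = 6 × (5) = 30, so new z* = 276 + 30 = 306.

306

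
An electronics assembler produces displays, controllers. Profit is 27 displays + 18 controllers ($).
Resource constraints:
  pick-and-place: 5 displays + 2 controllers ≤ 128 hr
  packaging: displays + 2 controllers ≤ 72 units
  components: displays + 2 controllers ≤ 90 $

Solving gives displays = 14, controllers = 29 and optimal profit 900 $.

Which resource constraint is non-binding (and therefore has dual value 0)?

pick-and-place: 128/128 (binding)
packaging: 72/72 (binding)
components: 72/90 (slack 18)
By complementary slackness, a constraint with positive slack has shadow price 0 → components.

components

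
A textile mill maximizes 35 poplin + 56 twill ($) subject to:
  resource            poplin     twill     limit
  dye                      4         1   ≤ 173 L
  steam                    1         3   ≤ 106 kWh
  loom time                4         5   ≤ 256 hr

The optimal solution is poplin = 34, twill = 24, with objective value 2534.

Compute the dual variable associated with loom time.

Binding: steam and loom time. Non-binding: dye (13 unused).
By complementary slackness, y = 0 for the non-binding constraint.
The binding rows give the dual system: 1·y_steam + 4·y_loom time = 35 and 3·y_steam + 5·y_loom time = 56.
→ y_steam = 7 and y_loom time = 7.
Shadow price of loom time = 7.

7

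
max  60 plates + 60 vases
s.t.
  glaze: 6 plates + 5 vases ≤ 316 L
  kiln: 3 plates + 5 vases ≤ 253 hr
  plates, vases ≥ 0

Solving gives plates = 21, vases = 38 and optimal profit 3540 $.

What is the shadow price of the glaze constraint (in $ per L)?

Both glaze and kiln are binding at x*.
Dual feasibility on the basic columns requires 6·y_glaze + 3·y_kiln = 60, 5·y_glaze + 5·y_kiln = 60.
Solving: y_glaze = 8, y_kiln = 4.
Shadow price of glaze = 8.

8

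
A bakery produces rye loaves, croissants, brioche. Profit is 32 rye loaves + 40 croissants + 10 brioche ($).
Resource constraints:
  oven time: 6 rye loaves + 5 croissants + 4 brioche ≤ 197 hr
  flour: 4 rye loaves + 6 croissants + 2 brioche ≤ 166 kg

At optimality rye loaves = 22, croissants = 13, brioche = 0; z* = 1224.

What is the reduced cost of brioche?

-8

Both oven time and flour are binding at x*.
The binding rows give the dual system: 6·y_oven time + 4·y_flour = 32 and 5·y_oven time + 6·y_flour = 40.
This yields shadow prices y_oven time = 2, y_flour = 5.
Reduced cost of brioche: c₃ − yᵀa₃ = 10 − (2·4 + 5·2) = 10 − 18 = -8.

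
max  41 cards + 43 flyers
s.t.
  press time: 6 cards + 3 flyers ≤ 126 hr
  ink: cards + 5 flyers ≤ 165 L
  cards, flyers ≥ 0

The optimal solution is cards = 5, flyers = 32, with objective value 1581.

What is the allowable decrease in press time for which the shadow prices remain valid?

27

Binding constraints: press time, ink. The basis is B = [[6,3],[1,5]] with det 27.
Per unit decrease in press time, x* moves by d = (-0.1852, 0.037).
The basis stays optimal until cards reaches 0; allowable decrease = 27 hr.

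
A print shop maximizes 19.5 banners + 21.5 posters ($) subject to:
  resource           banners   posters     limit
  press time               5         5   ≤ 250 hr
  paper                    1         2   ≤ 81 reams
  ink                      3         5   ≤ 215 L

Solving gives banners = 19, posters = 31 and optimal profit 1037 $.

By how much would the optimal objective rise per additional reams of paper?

2

Check each constraint at x*: press time 250/250 (tight); paper 81/81 (tight); ink 212/215 (slack 3).
By complementary slackness, y = 0 for the non-binding constraint.
From A_Bᵀ y = c: 5·y_press time + 1·y_paper = 19.5; 5·y_press time + 2·y_paper = 21.5.
This yields shadow prices y_press time = 3.5, y_paper = 2.
Shadow price of paper = 2.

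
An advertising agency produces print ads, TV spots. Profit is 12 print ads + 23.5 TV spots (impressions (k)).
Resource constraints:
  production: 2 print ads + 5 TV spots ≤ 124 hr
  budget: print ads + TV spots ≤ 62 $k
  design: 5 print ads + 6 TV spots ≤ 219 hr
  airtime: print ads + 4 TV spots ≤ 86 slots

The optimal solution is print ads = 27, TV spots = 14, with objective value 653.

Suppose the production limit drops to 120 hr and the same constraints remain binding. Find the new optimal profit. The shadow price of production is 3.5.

Δb = -4, so new z* = 653 + (3.5)·(-4) = 653 − 14 = 639.

639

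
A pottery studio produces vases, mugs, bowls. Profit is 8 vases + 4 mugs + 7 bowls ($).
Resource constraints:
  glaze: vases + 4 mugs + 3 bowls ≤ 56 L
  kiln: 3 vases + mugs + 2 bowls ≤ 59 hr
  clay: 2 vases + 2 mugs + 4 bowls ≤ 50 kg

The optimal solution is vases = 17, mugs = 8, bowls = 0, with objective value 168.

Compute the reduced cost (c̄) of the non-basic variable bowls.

Check each constraint at x*: glaze 49/56 (slack 7); kiln 59/59 (tight); clay 50/50 (tight).
By complementary slackness, y = 0 for the non-binding constraint.
Dual feasibility on the basic columns requires 3·y_kiln + 2·y_clay = 8, 1·y_kiln + 2·y_clay = 4.
→ y_kiln = 2 and y_clay = 1.
Reduced cost of bowls: c₃ − yᵀa₃ = 7 − (2·2 + 1·4) = 7 − 8 = -1.

-1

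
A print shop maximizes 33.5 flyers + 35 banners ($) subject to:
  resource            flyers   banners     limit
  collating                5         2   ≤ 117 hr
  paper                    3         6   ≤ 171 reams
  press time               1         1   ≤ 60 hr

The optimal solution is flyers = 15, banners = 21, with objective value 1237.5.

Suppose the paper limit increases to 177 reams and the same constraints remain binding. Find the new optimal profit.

Binding: collating and paper. Non-binding: press time (24 unused).
Slack constraints have shadow price 0 (complementary slackness).
From A_Bᵀ y = c: 5·y_collating + 3·y_paper = 33.5; 2·y_collating + 6·y_paper = 35.
This yields shadow prices y_collating = 4, y_paper = 4.5.
Δz = y_paper·Δb = 4.5 × (6) = 27, so new z* = 1237.5 + 27 = 1264.5.

1264.5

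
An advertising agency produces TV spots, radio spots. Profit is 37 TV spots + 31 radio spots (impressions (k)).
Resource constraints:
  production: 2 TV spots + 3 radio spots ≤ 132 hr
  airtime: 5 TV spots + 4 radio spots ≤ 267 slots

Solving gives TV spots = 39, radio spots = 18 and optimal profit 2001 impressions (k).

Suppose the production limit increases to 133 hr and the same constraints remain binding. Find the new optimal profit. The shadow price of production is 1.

Δb = 1, so new z* = 2001 + (1)·(1) = 2001 + 1 = 2002.

2002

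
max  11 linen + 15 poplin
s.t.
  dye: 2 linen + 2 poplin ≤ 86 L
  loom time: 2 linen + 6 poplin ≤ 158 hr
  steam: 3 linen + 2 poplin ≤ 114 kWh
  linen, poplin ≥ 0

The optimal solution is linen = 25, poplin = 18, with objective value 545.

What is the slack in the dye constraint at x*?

dye used = 2·25 + 2·18 = 86; slack = 86 − 86 = 0.

0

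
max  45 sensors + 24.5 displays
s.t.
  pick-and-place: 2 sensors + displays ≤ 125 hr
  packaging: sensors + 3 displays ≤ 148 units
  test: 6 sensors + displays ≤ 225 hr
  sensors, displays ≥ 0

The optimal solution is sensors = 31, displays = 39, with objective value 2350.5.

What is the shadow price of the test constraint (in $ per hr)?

Binding: packaging and test. Non-binding: pick-and-place (24 unused).
Slack constraints have shadow price 0 (complementary slackness).
The binding rows give the dual system: 1·y_packaging + 6·y_test = 45 and 3·y_packaging + 1·y_test = 24.5.
Solving: y_packaging = 6, y_test = 6.5.
Shadow price of test = 6.5.

6.5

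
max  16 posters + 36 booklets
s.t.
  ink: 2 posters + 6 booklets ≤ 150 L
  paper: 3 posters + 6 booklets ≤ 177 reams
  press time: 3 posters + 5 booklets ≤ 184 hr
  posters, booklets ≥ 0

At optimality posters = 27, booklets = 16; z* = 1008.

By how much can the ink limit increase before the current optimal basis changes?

27

Binding constraints: ink, paper. The basis is B = [[2,6],[3,6]] with det -6.
Per unit increase in ink, x* moves by d = (-1, 0.5).
The basis stays optimal until posters reaches 0; allowable increase = 27 L.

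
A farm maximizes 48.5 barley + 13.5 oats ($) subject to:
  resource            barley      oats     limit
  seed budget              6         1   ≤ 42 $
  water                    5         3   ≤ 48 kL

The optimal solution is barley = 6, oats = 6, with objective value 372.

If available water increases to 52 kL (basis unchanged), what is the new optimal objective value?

382

Both seed budget and water are binding at x*.
The binding rows give the dual system: 6·y_seed budget + 5·y_water = 48.5 and 1·y_seed budget + 3·y_water = 13.5.
This yields shadow prices y_seed budget = 6, y_water = 2.5.
Δz = y_water·Δb = 2.5 × (4) = 10, so new z* = 372 + 10 = 382.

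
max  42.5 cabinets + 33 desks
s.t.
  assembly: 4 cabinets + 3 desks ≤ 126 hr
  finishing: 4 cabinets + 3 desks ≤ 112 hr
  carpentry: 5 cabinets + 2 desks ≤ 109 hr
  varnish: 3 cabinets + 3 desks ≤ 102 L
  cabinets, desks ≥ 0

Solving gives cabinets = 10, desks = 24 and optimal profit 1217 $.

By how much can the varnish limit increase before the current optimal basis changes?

Binding constraints: finishing, varnish. The basis is B = [[4,3],[3,3]] with det 3.
Per unit increase in varnish, x* moves by d = (-1, 1.3333).
The basis stays optimal until cabinets reaches 0; allowable increase = 10 L.

10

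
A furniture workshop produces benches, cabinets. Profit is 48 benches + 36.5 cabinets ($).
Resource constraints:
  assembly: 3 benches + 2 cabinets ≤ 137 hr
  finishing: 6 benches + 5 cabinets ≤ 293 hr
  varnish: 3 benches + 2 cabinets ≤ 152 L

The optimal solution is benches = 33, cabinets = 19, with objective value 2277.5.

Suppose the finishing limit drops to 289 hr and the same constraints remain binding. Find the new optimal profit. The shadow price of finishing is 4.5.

2259.5

Δb = -4, so new z* = 2277.5 + (4.5)·(-4) = 2277.5 − 18 = 2259.5.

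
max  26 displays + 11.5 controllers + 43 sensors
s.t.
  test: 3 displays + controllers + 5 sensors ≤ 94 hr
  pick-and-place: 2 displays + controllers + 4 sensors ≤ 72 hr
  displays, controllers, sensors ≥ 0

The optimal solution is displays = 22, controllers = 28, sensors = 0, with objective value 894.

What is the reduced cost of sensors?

-6

At the optimum: test uses 94 of 94 (binding); pick-and-place uses 72 of 72 (binding).
The binding rows give the dual system: 3·y_test + 2·y_pick-and-place = 26 and 1·y_test + 1·y_pick-and-place = 11.5.
→ y_test = 3 and y_pick-and-place = 8.5.
Reduced cost of sensors: c₃ − yᵀa₃ = 43 − (3·5 + 8.5·4) = 43 − 49 = -6.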